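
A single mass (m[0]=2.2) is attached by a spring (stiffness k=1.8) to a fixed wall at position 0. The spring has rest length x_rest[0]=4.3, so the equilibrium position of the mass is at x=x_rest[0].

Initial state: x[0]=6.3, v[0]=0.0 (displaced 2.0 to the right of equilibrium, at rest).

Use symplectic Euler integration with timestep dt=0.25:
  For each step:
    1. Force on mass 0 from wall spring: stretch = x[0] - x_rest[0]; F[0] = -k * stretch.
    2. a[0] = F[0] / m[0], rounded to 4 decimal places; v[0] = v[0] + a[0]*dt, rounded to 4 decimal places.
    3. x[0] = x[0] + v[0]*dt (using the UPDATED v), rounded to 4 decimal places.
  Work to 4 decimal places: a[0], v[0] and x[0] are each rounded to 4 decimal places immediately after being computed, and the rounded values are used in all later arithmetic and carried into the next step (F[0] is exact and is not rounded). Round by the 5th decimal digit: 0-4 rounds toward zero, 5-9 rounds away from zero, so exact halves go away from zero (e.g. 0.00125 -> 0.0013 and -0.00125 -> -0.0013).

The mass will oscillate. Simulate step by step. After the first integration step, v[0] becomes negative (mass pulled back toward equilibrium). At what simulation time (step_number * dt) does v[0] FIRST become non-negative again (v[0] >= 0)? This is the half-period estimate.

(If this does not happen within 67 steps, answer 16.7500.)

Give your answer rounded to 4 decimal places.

Answer: 3.5000

Derivation:
Step 0: x=[6.3000] v=[0.0000]
Step 1: x=[6.1977] v=[-0.4091]
Step 2: x=[5.9984] v=[-0.7973]
Step 3: x=[5.7122] v=[-1.1447]
Step 4: x=[5.3538] v=[-1.4336]
Step 5: x=[4.9415] v=[-1.6492]
Step 6: x=[4.4964] v=[-1.7804]
Step 7: x=[4.0413] v=[-1.8206]
Step 8: x=[3.5994] v=[-1.7677]
Step 9: x=[3.1933] v=[-1.6244]
Step 10: x=[2.8438] v=[-1.3980]
Step 11: x=[2.5688] v=[-1.1002]
Step 12: x=[2.3823] v=[-0.7461]
Step 13: x=[2.2938] v=[-0.3539]
Step 14: x=[2.3079] v=[0.0565]
First v>=0 after going negative at step 14, time=3.5000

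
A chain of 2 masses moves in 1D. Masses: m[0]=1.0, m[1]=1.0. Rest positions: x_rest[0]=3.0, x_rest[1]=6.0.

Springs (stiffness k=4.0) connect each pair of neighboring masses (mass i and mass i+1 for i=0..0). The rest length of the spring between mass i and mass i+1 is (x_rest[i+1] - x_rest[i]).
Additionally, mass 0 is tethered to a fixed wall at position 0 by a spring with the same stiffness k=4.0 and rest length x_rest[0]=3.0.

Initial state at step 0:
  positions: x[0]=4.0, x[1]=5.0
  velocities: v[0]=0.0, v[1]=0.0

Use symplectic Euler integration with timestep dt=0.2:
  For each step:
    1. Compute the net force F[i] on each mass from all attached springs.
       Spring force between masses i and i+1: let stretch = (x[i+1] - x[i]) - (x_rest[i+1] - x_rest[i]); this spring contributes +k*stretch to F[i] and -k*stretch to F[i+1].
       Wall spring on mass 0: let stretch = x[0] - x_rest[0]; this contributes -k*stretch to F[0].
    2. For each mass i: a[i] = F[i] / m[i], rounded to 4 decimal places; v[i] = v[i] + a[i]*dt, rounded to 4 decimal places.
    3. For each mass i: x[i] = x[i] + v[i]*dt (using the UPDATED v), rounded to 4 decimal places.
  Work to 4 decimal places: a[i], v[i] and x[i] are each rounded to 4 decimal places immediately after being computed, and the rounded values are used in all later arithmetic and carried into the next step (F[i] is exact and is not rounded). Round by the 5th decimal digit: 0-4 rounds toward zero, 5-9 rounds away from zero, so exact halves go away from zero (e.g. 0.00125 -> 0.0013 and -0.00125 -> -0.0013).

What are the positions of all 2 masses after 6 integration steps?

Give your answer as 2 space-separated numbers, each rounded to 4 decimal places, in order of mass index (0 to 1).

Answer: 2.4929 6.3288

Derivation:
Step 0: x=[4.0000 5.0000] v=[0.0000 0.0000]
Step 1: x=[3.5200 5.3200] v=[-2.4000 1.6000]
Step 2: x=[2.7648 5.8320] v=[-3.7760 2.5600]
Step 3: x=[2.0580 6.3332] v=[-3.5341 2.5062]
Step 4: x=[1.7059 6.6304] v=[-1.7603 1.4860]
Step 5: x=[1.8688 6.6197] v=[0.8146 -0.0536]
Step 6: x=[2.4929 6.3288] v=[3.1203 -1.4543]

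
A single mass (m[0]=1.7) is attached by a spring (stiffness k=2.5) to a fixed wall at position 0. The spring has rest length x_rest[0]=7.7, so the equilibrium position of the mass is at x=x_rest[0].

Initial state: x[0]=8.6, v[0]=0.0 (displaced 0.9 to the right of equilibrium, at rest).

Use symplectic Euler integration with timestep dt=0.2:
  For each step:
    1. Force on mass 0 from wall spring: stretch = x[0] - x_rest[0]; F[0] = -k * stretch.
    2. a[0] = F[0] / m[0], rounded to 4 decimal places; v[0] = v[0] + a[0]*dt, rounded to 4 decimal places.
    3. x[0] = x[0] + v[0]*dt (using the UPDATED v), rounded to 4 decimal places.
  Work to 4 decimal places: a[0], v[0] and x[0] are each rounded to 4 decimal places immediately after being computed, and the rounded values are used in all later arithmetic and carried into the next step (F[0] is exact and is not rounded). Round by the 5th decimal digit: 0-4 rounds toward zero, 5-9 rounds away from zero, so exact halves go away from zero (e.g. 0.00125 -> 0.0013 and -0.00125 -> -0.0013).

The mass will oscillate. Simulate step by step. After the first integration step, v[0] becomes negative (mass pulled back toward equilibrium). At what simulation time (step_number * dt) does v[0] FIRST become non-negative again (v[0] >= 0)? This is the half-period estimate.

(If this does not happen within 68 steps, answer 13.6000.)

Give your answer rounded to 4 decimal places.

Step 0: x=[8.6000] v=[0.0000]
Step 1: x=[8.5471] v=[-0.2647]
Step 2: x=[8.4443] v=[-0.5138]
Step 3: x=[8.2978] v=[-0.7327]
Step 4: x=[8.1161] v=[-0.9085]
Step 5: x=[7.9099] v=[-1.0309]
Step 6: x=[7.6914] v=[-1.0926]
Step 7: x=[7.4734] v=[-1.0901]
Step 8: x=[7.2687] v=[-1.0235]
Step 9: x=[7.0894] v=[-0.8966]
Step 10: x=[6.9460] v=[-0.7170]
Step 11: x=[6.8470] v=[-0.4952]
Step 12: x=[6.7981] v=[-0.2443]
Step 13: x=[6.8023] v=[0.0210]
First v>=0 after going negative at step 13, time=2.6000

Answer: 2.6000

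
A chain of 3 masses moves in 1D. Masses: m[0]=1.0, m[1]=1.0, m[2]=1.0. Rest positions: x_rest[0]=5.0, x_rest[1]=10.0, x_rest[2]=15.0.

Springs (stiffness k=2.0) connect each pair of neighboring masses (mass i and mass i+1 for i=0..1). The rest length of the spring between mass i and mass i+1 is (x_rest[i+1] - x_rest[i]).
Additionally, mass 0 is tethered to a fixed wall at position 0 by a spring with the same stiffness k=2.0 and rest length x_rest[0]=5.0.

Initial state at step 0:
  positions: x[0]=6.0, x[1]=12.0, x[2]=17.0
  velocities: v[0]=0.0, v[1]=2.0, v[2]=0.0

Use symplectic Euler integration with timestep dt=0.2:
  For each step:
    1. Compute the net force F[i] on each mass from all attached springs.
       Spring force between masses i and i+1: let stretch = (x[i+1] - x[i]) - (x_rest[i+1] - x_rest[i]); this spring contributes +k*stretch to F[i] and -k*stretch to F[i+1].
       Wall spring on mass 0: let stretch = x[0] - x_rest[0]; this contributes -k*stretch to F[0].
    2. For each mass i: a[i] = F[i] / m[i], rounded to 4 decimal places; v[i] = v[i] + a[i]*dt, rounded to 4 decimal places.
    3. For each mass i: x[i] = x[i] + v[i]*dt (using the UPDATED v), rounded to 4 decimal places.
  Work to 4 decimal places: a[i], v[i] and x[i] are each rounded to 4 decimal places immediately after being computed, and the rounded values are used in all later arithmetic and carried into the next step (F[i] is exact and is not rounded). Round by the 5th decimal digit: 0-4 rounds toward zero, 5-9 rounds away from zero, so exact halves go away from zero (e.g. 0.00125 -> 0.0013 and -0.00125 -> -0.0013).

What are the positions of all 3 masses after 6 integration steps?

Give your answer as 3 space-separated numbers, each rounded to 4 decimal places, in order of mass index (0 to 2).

Answer: 6.3422 11.8806 17.4172

Derivation:
Step 0: x=[6.0000 12.0000 17.0000] v=[0.0000 2.0000 0.0000]
Step 1: x=[6.0000 12.3200 17.0000] v=[0.0000 1.6000 0.0000]
Step 2: x=[6.0256 12.5088 17.0256] v=[0.1280 0.9440 0.1280]
Step 3: x=[6.0878 12.5403 17.0899] v=[0.3110 0.1574 0.3213]
Step 4: x=[6.1792 12.4195 17.1902] v=[0.4569 -0.6038 0.5015]
Step 5: x=[6.2755 12.1812 17.3088] v=[0.4813 -1.1916 0.5932]
Step 6: x=[6.3422 11.8806 17.4172] v=[0.3334 -1.5028 0.5422]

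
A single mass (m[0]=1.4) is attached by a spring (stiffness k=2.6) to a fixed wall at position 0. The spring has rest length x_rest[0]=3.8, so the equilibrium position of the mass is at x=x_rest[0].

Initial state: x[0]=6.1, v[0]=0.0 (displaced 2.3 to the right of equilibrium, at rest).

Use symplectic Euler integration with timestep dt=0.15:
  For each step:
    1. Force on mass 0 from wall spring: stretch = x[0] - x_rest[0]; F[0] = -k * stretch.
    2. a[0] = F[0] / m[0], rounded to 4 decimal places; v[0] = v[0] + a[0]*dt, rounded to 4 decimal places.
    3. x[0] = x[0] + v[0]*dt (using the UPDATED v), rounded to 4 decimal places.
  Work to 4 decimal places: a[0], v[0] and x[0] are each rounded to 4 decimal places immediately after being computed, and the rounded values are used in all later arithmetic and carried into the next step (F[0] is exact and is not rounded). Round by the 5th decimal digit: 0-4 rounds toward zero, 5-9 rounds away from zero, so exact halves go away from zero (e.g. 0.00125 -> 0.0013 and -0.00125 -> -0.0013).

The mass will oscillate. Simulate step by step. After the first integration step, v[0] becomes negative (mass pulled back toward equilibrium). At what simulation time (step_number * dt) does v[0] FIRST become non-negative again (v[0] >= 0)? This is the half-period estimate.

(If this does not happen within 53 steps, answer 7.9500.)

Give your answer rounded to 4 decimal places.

Answer: 2.4000

Derivation:
Step 0: x=[6.1000] v=[0.0000]
Step 1: x=[6.0039] v=[-0.6407]
Step 2: x=[5.8157] v=[-1.2547]
Step 3: x=[5.5433] v=[-1.8162]
Step 4: x=[5.1980] v=[-2.3018]
Step 5: x=[4.7943] v=[-2.6912]
Step 6: x=[4.3491] v=[-2.9682]
Step 7: x=[3.8809] v=[-3.1212]
Step 8: x=[3.4093] v=[-3.1437]
Step 9: x=[2.9541] v=[-3.0349]
Step 10: x=[2.5342] v=[-2.7993]
Step 11: x=[2.1672] v=[-2.4467]
Step 12: x=[1.8684] v=[-1.9919]
Step 13: x=[1.6503] v=[-1.4538]
Step 14: x=[1.5221] v=[-0.8550]
Step 15: x=[1.4890] v=[-0.2204]
Step 16: x=[1.5525] v=[0.4234]
First v>=0 after going negative at step 16, time=2.4000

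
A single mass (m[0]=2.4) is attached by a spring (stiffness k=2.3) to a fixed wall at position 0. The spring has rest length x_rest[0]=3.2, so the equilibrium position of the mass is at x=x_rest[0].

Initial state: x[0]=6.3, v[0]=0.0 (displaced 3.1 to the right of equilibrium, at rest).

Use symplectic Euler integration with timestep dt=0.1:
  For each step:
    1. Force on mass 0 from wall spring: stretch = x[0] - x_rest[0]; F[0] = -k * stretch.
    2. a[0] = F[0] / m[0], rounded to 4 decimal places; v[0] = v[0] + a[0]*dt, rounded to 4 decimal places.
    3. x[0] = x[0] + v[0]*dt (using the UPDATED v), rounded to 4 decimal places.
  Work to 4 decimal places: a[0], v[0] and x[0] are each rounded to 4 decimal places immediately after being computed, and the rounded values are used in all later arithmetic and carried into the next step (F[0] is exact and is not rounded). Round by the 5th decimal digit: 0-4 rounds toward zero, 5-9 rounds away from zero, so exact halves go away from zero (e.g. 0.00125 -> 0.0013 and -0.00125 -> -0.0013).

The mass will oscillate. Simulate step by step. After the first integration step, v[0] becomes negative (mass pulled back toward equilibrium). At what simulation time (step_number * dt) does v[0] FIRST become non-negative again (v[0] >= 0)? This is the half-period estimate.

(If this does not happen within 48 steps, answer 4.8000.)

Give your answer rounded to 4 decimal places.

Step 0: x=[6.3000] v=[0.0000]
Step 1: x=[6.2703] v=[-0.2971]
Step 2: x=[6.2112] v=[-0.5913]
Step 3: x=[6.1232] v=[-0.8799]
Step 4: x=[6.0072] v=[-1.1600]
Step 5: x=[5.8643] v=[-1.4290]
Step 6: x=[5.6959] v=[-1.6843]
Step 7: x=[5.5036] v=[-1.9235]
Step 8: x=[5.2892] v=[-2.1443]
Step 9: x=[5.0548] v=[-2.3445]
Step 10: x=[4.8026] v=[-2.5223]
Step 11: x=[4.5350] v=[-2.6759]
Step 12: x=[4.2546] v=[-2.8038]
Step 13: x=[3.9641] v=[-2.9049]
Step 14: x=[3.6663] v=[-2.9781]
Step 15: x=[3.3640] v=[-3.0228]
Step 16: x=[3.0602] v=[-3.0385]
Step 17: x=[2.7577] v=[-3.0251]
Step 18: x=[2.4594] v=[-2.9827]
Step 19: x=[2.1682] v=[-2.9117]
Step 20: x=[1.8869] v=[-2.8128]
Step 21: x=[1.6182] v=[-2.6870]
Step 22: x=[1.3647] v=[-2.5354]
Step 23: x=[1.1288] v=[-2.3595]
Step 24: x=[0.9127] v=[-2.1610]
Step 25: x=[0.7185] v=[-1.9418]
Step 26: x=[0.5481] v=[-1.7040]
Step 27: x=[0.4031] v=[-1.4499]
Step 28: x=[0.2849] v=[-1.1819]
Step 29: x=[0.1947] v=[-0.9025]
Step 30: x=[0.1333] v=[-0.6145]
Step 31: x=[0.1012] v=[-0.3206]
Step 32: x=[0.0988] v=[-0.0236]
Step 33: x=[0.1262] v=[0.2736]
First v>=0 after going negative at step 33, time=3.3000

Answer: 3.3000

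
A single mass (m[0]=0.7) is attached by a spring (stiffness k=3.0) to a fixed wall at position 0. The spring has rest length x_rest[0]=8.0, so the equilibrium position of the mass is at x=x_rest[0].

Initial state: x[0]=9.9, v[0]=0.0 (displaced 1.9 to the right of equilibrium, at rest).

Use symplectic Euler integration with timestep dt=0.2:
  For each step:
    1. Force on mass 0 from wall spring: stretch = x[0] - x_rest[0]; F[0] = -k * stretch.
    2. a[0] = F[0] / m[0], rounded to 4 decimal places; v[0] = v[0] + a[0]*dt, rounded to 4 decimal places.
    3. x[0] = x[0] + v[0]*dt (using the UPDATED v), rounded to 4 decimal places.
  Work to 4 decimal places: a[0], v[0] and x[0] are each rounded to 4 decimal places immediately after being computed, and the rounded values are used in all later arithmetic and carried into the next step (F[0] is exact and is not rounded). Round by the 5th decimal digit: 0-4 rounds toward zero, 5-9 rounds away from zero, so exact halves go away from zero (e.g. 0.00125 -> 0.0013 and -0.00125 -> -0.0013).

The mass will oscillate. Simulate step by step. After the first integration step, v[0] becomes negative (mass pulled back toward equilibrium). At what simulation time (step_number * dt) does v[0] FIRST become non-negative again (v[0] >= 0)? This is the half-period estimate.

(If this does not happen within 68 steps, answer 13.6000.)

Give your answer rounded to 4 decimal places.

Step 0: x=[9.9000] v=[0.0000]
Step 1: x=[9.5743] v=[-1.6286]
Step 2: x=[8.9787] v=[-2.9780]
Step 3: x=[8.2153] v=[-3.8169]
Step 4: x=[7.4150] v=[-4.0014]
Step 5: x=[6.7150] v=[-3.5000]
Step 6: x=[6.2353] v=[-2.3986]
Step 7: x=[6.0581] v=[-0.8860]
Step 8: x=[6.2138] v=[0.7785]
First v>=0 after going negative at step 8, time=1.6000

Answer: 1.6000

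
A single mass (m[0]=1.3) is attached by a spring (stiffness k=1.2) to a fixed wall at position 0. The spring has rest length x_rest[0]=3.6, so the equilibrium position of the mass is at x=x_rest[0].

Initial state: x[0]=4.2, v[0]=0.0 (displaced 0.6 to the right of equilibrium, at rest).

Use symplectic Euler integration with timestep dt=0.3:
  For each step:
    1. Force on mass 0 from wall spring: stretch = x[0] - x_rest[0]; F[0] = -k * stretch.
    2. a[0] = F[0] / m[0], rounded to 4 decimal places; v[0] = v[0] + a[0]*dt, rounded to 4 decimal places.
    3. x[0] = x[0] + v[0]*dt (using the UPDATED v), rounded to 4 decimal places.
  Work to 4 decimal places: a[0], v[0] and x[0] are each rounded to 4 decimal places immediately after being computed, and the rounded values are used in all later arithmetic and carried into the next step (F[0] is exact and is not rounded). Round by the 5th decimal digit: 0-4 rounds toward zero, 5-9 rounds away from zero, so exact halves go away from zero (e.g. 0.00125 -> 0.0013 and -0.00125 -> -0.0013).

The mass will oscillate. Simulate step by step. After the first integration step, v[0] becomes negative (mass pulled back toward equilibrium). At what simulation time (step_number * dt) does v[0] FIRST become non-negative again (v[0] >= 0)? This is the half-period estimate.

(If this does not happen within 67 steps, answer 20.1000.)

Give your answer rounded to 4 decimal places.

Answer: 3.3000

Derivation:
Step 0: x=[4.2000] v=[0.0000]
Step 1: x=[4.1502] v=[-0.1661]
Step 2: x=[4.0547] v=[-0.3185]
Step 3: x=[3.9214] v=[-0.4444]
Step 4: x=[3.7614] v=[-0.5334]
Step 5: x=[3.5880] v=[-0.5781]
Step 6: x=[3.4156] v=[-0.5748]
Step 7: x=[3.2585] v=[-0.5237]
Step 8: x=[3.1298] v=[-0.4291]
Step 9: x=[3.0401] v=[-0.2989]
Step 10: x=[2.9969] v=[-0.1439]
Step 11: x=[3.0038] v=[0.0231]
First v>=0 after going negative at step 11, time=3.3000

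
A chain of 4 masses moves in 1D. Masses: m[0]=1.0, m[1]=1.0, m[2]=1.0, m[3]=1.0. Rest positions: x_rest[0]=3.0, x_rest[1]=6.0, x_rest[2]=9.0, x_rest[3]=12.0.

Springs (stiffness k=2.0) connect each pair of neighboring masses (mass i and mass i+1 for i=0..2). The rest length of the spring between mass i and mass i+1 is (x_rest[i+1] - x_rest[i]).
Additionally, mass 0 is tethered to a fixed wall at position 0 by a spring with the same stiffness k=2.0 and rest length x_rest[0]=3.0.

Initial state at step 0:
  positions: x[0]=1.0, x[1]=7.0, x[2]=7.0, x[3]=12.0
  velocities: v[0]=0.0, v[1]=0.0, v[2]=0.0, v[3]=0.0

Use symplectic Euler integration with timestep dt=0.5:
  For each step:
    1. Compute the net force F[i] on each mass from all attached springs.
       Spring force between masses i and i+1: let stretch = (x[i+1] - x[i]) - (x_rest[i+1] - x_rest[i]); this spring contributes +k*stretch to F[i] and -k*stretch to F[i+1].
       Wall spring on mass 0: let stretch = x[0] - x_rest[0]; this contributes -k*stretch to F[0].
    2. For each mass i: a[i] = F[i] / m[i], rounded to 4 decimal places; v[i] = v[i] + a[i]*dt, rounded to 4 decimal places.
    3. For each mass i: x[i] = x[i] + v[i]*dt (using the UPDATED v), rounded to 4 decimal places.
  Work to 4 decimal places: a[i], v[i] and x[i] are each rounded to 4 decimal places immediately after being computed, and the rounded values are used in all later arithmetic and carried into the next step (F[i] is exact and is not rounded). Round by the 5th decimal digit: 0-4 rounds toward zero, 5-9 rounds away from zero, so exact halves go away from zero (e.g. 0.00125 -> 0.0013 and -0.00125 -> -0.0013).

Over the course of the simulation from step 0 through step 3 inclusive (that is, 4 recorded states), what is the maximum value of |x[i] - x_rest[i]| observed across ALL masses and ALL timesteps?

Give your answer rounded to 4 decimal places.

Step 0: x=[1.0000 7.0000 7.0000 12.0000] v=[0.0000 0.0000 0.0000 0.0000]
Step 1: x=[3.5000 4.0000 9.5000 11.0000] v=[5.0000 -6.0000 5.0000 -2.0000]
Step 2: x=[4.5000 3.5000 10.0000 10.7500] v=[2.0000 -1.0000 1.0000 -0.5000]
Step 3: x=[2.7500 6.7500 7.6250 11.6250] v=[-3.5000 6.5000 -4.7500 1.7500]
Max displacement = 2.5000

Answer: 2.5000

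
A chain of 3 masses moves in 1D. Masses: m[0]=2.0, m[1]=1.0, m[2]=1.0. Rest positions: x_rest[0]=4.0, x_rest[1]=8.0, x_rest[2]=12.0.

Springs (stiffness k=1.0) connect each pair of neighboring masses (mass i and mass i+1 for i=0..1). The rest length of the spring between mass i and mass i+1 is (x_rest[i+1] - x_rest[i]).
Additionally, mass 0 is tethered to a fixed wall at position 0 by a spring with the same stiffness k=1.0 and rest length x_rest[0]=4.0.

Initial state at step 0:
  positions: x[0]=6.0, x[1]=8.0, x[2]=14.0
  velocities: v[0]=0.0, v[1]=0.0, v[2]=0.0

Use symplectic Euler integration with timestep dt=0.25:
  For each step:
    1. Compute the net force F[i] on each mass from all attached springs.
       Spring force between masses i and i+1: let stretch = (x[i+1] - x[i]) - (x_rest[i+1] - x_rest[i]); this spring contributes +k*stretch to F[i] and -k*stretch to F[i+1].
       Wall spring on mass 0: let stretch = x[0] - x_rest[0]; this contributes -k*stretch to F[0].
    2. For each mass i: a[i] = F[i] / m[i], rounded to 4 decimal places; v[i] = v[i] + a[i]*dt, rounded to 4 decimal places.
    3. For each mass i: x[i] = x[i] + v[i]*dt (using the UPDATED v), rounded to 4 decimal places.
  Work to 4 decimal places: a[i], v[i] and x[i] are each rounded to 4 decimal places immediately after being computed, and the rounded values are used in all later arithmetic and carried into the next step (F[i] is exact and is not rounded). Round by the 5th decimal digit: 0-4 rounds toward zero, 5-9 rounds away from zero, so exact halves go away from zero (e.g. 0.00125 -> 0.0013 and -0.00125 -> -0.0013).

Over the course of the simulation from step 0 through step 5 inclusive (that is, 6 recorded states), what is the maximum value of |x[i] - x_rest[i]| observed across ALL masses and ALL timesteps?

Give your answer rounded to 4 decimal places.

Step 0: x=[6.0000 8.0000 14.0000] v=[0.0000 0.0000 0.0000]
Step 1: x=[5.8750 8.2500 13.8750] v=[-0.5000 1.0000 -0.5000]
Step 2: x=[5.6406 8.7031 13.6484] v=[-0.9375 1.8125 -0.9063]
Step 3: x=[5.3257 9.2739 13.3628] v=[-1.2598 2.2832 -1.1426]
Step 4: x=[4.9677 9.8535 13.0716] v=[-1.4320 2.3184 -1.1648]
Step 5: x=[4.6071 10.3289 12.8293] v=[-1.4423 1.9015 -0.9693]
Max displacement = 2.3289

Answer: 2.3289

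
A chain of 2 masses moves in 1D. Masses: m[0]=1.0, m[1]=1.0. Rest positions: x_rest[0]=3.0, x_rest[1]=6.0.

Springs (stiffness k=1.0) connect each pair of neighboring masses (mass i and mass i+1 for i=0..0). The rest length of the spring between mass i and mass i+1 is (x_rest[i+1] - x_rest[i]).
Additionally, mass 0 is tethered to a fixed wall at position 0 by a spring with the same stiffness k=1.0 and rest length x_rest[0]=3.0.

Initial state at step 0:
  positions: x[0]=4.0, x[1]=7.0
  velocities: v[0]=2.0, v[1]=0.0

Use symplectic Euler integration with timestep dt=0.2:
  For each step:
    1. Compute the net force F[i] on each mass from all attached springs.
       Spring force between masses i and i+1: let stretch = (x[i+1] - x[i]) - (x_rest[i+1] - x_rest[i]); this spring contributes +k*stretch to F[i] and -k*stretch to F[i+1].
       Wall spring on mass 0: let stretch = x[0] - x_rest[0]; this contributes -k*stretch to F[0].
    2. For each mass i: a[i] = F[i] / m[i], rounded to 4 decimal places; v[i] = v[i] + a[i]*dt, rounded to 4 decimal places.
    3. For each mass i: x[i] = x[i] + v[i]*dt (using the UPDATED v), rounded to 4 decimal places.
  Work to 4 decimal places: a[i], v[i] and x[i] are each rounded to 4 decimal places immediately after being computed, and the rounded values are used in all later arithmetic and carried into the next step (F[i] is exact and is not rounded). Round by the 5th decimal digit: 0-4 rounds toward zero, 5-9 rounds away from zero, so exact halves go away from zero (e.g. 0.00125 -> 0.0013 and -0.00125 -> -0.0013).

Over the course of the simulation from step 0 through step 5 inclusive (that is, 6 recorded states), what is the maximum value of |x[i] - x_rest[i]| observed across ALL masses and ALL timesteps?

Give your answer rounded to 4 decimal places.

Answer: 1.9447

Derivation:
Step 0: x=[4.0000 7.0000] v=[2.0000 0.0000]
Step 1: x=[4.3600 7.0000] v=[1.8000 0.0000]
Step 2: x=[4.6512 7.0144] v=[1.4560 0.0720]
Step 3: x=[4.8509 7.0543] v=[0.9984 0.1994]
Step 4: x=[4.9447 7.1260] v=[0.4689 0.3587]
Step 5: x=[4.9279 7.2305] v=[-0.0838 0.5224]
Max displacement = 1.9447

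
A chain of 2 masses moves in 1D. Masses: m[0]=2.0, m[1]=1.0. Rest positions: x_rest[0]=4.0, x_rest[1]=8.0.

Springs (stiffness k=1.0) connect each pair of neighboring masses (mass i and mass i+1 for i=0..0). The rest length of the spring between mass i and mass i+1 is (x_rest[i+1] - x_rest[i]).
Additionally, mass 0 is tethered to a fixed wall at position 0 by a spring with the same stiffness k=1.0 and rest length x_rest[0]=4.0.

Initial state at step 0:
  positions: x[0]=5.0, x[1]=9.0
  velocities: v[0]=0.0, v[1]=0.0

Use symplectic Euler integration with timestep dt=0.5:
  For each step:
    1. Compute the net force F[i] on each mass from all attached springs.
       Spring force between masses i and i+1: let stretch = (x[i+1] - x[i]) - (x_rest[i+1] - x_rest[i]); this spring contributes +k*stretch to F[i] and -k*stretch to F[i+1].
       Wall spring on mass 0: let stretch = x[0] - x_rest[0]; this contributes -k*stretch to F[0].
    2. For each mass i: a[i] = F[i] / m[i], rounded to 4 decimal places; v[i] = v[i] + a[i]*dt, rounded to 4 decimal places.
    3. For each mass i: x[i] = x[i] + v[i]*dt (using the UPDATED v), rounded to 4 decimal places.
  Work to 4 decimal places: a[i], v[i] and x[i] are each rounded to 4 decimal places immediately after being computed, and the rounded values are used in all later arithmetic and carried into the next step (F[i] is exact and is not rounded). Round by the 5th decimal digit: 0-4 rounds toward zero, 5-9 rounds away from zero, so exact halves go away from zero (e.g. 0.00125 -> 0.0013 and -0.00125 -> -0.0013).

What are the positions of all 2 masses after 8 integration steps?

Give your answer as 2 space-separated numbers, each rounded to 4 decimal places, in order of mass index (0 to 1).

Step 0: x=[5.0000 9.0000] v=[0.0000 0.0000]
Step 1: x=[4.8750 9.0000] v=[-0.2500 0.0000]
Step 2: x=[4.6563 8.9688] v=[-0.4375 -0.0625]
Step 3: x=[4.3946 8.8594] v=[-0.5235 -0.2188]
Step 4: x=[4.1416 8.6338] v=[-0.5060 -0.4512]
Step 5: x=[3.9324 8.2852] v=[-0.4184 -0.6973]
Step 6: x=[3.7758 7.8484] v=[-0.3133 -0.8737]
Step 7: x=[3.6563 7.3934] v=[-0.2391 -0.9100]
Step 8: x=[3.5469 7.0041] v=[-0.2189 -0.7786]

Answer: 3.5469 7.0041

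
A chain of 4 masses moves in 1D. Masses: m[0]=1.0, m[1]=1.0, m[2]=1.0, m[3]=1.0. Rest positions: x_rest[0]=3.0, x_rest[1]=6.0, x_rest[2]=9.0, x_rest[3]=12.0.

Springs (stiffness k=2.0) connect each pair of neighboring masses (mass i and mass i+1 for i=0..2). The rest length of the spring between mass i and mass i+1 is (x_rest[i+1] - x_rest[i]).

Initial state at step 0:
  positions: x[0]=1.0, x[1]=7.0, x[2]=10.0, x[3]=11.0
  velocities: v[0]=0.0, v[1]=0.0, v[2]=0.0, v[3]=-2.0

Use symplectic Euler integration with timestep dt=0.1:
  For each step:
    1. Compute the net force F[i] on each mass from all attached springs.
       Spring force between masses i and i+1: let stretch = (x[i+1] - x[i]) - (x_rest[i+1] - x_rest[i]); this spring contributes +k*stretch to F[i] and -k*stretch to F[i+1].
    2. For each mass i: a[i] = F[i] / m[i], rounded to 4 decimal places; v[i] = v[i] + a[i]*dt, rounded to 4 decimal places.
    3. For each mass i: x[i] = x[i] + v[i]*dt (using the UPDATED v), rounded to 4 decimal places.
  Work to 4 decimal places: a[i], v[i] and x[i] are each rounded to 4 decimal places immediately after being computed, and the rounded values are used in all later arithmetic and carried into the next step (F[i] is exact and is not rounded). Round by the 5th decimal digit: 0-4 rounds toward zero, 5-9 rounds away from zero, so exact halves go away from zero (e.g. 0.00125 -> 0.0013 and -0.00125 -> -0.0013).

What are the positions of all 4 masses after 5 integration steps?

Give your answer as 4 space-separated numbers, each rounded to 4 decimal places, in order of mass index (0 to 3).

Answer: 1.8188 6.1927 9.3663 10.6223

Derivation:
Step 0: x=[1.0000 7.0000 10.0000 11.0000] v=[0.0000 0.0000 0.0000 -2.0000]
Step 1: x=[1.0600 6.9400 9.9600 10.8400] v=[0.6000 -0.6000 -0.4000 -1.6000]
Step 2: x=[1.1776 6.8228 9.8772 10.7224] v=[1.1760 -1.1720 -0.8280 -1.1760]
Step 3: x=[1.3481 6.6538 9.7502 10.6479] v=[1.7050 -1.6902 -1.2698 -0.7450]
Step 4: x=[1.5647 6.4406 9.5793 10.6155] v=[2.1661 -2.1321 -1.7095 -0.3245]
Step 5: x=[1.8188 6.1927 9.3663 10.6223] v=[2.5413 -2.4795 -2.1300 0.0683]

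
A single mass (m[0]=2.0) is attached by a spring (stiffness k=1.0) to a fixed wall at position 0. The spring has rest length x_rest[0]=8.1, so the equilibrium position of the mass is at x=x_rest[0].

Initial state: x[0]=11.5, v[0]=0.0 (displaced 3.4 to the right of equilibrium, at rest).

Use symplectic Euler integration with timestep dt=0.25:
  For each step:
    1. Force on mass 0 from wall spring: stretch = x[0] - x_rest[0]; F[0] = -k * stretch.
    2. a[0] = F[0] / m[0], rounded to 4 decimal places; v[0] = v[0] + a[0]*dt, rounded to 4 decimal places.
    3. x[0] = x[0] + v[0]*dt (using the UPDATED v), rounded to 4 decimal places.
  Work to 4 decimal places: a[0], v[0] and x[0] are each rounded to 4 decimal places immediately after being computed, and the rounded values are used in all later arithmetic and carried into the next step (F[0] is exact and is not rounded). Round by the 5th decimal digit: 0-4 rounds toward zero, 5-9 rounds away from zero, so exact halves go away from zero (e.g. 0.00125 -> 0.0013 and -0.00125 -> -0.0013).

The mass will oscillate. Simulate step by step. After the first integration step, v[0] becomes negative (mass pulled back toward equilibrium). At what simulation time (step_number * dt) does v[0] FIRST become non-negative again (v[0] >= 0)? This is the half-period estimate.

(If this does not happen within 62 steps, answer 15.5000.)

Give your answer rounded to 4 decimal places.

Answer: 4.5000

Derivation:
Step 0: x=[11.5000] v=[0.0000]
Step 1: x=[11.3938] v=[-0.4250]
Step 2: x=[11.1846] v=[-0.8367]
Step 3: x=[10.8790] v=[-1.2223]
Step 4: x=[10.4866] v=[-1.5697]
Step 5: x=[10.0196] v=[-1.8680]
Step 6: x=[9.4926] v=[-2.1080]
Step 7: x=[8.9221] v=[-2.2821]
Step 8: x=[8.3259] v=[-2.3849]
Step 9: x=[7.7226] v=[-2.4132]
Step 10: x=[7.1311] v=[-2.3660]
Step 11: x=[6.5699] v=[-2.2449]
Step 12: x=[6.0565] v=[-2.0536]
Step 13: x=[5.6070] v=[-1.7982]
Step 14: x=[5.2354] v=[-1.4866]
Step 15: x=[4.9533] v=[-1.1285]
Step 16: x=[4.7695] v=[-0.7352]
Step 17: x=[4.6898] v=[-0.3189]
Step 18: x=[4.7167] v=[0.1074]
First v>=0 after going negative at step 18, time=4.5000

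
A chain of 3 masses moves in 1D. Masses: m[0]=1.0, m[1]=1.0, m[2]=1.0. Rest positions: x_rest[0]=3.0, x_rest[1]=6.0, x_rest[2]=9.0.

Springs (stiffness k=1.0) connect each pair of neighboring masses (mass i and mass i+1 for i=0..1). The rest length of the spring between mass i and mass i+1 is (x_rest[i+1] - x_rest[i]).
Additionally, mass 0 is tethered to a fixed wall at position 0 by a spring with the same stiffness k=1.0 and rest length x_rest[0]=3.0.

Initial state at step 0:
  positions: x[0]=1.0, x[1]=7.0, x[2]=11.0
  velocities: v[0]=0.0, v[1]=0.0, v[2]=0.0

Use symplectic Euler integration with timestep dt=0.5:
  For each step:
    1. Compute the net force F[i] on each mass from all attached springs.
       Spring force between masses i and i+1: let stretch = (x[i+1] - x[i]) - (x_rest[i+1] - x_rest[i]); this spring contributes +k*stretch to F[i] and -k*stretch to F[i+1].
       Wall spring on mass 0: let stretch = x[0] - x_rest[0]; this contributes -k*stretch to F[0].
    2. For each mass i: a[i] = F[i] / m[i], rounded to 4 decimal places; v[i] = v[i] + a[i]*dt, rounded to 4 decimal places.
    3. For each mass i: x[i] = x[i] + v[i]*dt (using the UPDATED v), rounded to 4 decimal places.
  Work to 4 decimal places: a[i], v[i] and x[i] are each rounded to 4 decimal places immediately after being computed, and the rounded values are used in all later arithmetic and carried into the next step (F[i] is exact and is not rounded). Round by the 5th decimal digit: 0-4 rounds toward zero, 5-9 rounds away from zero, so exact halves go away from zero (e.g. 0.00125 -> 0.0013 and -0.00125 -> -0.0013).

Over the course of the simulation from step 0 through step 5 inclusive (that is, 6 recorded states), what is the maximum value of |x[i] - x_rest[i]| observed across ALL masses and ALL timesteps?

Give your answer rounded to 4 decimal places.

Step 0: x=[1.0000 7.0000 11.0000] v=[0.0000 0.0000 0.0000]
Step 1: x=[2.2500 6.5000 10.7500] v=[2.5000 -1.0000 -0.5000]
Step 2: x=[4.0000 6.0000 10.1875] v=[3.5000 -1.0000 -1.1250]
Step 3: x=[5.2500 6.0469 9.3281] v=[2.5000 0.0938 -1.7188]
Step 4: x=[5.3868 6.7149 8.3984] v=[0.2735 1.3360 -1.8594]
Step 5: x=[4.5089 7.4718 7.7978] v=[-1.7559 1.5137 -1.2012]
Max displacement = 2.3868

Answer: 2.3868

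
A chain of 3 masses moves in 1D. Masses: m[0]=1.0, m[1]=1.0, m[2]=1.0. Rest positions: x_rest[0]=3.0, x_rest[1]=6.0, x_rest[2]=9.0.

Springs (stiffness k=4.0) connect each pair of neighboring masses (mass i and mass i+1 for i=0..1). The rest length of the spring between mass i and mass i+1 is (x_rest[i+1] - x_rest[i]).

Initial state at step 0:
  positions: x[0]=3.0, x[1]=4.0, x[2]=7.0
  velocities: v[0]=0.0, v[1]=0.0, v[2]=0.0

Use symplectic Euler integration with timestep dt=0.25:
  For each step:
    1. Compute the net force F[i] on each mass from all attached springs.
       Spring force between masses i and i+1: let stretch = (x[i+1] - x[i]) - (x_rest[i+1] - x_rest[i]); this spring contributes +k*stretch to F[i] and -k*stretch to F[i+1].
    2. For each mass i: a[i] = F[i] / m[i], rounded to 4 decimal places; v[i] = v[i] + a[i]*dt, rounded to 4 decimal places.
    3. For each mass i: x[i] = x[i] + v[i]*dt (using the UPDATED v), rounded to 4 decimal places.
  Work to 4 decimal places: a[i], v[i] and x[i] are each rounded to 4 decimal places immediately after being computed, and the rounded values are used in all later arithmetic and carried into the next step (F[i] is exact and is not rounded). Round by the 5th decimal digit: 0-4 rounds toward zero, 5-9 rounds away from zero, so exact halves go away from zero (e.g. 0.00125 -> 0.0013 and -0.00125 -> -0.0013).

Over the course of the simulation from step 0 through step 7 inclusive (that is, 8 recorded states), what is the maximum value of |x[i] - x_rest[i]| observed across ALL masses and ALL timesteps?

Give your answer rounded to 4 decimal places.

Step 0: x=[3.0000 4.0000 7.0000] v=[0.0000 0.0000 0.0000]
Step 1: x=[2.5000 4.5000 7.0000] v=[-2.0000 2.0000 0.0000]
Step 2: x=[1.7500 5.1250 7.1250] v=[-3.0000 2.5000 0.5000]
Step 3: x=[1.0938 5.4063 7.5000] v=[-2.6250 1.1250 1.5000]
Step 4: x=[0.7657 5.1329 8.1016] v=[-1.3125 -1.0938 2.4063]
Step 5: x=[0.7794 4.5098 8.7110] v=[0.0547 -2.4923 2.4376]
Step 6: x=[0.9757 4.0044 9.0201] v=[0.7851 -2.0215 1.2364]
Step 7: x=[1.1792 3.9958 8.8253] v=[0.8138 -0.0345 -0.7793]
Max displacement = 2.2343

Answer: 2.2343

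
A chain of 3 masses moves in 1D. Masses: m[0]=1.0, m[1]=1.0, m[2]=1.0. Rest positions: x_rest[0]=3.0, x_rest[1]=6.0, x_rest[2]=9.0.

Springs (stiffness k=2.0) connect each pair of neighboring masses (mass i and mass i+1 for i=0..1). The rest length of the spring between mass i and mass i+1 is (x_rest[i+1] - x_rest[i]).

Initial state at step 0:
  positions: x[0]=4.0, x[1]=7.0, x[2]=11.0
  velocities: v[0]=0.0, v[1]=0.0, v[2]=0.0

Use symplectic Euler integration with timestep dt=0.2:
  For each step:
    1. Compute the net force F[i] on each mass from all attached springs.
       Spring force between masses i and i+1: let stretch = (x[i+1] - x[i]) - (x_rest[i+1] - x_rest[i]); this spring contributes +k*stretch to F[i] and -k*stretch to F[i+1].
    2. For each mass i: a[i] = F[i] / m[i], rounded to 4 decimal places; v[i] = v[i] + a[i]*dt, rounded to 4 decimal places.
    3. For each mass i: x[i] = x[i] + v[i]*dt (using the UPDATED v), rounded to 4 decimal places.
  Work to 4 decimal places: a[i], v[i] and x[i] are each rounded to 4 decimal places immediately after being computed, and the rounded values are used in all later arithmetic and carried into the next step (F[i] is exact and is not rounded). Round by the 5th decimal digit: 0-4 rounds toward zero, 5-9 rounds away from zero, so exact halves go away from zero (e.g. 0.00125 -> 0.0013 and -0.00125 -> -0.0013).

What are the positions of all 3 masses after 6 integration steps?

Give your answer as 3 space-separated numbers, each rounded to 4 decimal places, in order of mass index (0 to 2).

Answer: 4.2985 7.6761 10.0253

Derivation:
Step 0: x=[4.0000 7.0000 11.0000] v=[0.0000 0.0000 0.0000]
Step 1: x=[4.0000 7.0800 10.9200] v=[0.0000 0.4000 -0.4000]
Step 2: x=[4.0064 7.2208 10.7728] v=[0.0320 0.7040 -0.7360]
Step 3: x=[4.0300 7.3886 10.5814] v=[0.1178 0.8390 -0.9568]
Step 4: x=[4.0822 7.5431 10.3746] v=[0.2612 0.7727 -1.0339]
Step 5: x=[4.1713 7.6473 10.1813] v=[0.4456 0.5209 -0.9665]
Step 6: x=[4.2985 7.6761 10.0253] v=[0.6360 0.1441 -0.7801]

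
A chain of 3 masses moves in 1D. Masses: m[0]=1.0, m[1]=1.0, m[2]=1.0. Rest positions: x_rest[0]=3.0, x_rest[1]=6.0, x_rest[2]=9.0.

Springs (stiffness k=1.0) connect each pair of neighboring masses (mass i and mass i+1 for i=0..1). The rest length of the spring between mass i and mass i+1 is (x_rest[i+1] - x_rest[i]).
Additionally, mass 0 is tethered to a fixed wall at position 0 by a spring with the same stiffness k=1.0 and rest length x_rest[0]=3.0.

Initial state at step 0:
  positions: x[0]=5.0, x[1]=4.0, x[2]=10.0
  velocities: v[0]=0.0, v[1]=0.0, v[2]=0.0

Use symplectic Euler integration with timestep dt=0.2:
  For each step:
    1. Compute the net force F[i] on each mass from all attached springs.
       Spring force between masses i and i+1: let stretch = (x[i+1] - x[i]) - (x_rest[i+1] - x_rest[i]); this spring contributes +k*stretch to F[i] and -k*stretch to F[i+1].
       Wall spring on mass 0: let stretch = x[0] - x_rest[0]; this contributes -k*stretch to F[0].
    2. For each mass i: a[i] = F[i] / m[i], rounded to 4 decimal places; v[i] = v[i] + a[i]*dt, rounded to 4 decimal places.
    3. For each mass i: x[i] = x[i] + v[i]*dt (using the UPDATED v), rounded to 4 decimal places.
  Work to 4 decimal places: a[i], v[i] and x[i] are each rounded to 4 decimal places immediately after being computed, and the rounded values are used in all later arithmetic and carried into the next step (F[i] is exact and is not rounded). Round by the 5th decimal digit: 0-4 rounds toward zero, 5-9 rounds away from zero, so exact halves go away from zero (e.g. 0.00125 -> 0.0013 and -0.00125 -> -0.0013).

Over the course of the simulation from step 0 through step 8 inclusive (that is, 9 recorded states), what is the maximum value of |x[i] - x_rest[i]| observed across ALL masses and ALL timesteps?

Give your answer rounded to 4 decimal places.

Answer: 2.2827

Derivation:
Step 0: x=[5.0000 4.0000 10.0000] v=[0.0000 0.0000 0.0000]
Step 1: x=[4.7600 4.2800 9.8800] v=[-1.2000 1.4000 -0.6000]
Step 2: x=[4.3104 4.8032 9.6560] v=[-2.2480 2.6160 -1.1200]
Step 3: x=[3.7081 5.5008 9.3579] v=[-3.0115 3.4880 -1.4906]
Step 4: x=[3.0292 6.2810 9.0255] v=[-3.3946 3.9009 -1.6620]
Step 5: x=[2.3592 7.0409 8.7033] v=[-3.3501 3.7994 -1.6109]
Step 6: x=[1.7821 7.6800 8.4346] v=[-2.8856 3.1955 -1.3434]
Step 7: x=[1.3696 8.1134 8.2557] v=[-2.0624 2.1668 -0.8943]
Step 8: x=[1.1721 8.2827 8.1911] v=[-0.9876 0.8465 -0.3228]
Max displacement = 2.2827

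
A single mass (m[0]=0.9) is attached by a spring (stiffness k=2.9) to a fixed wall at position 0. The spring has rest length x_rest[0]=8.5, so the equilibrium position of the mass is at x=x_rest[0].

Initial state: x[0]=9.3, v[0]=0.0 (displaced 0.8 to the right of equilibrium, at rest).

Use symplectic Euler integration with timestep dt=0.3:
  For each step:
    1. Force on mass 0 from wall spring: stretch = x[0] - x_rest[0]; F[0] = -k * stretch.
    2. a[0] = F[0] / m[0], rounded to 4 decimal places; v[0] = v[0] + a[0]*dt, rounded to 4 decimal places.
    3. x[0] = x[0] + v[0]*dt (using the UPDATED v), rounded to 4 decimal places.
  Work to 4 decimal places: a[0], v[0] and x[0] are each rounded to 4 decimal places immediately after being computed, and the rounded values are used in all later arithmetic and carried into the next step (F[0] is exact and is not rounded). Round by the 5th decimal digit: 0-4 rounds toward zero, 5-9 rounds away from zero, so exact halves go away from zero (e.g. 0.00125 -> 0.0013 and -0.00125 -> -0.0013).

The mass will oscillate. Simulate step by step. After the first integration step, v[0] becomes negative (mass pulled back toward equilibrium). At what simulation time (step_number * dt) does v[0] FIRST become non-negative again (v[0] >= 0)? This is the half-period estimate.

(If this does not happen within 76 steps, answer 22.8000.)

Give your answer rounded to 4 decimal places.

Answer: 1.8000

Derivation:
Step 0: x=[9.3000] v=[0.0000]
Step 1: x=[9.0680] v=[-0.7733]
Step 2: x=[8.6713] v=[-1.3224]
Step 3: x=[8.2249] v=[-1.4880]
Step 4: x=[7.8583] v=[-1.2221]
Step 5: x=[7.6778] v=[-0.6018]
Step 6: x=[7.7357] v=[0.1930]
First v>=0 after going negative at step 6, time=1.8000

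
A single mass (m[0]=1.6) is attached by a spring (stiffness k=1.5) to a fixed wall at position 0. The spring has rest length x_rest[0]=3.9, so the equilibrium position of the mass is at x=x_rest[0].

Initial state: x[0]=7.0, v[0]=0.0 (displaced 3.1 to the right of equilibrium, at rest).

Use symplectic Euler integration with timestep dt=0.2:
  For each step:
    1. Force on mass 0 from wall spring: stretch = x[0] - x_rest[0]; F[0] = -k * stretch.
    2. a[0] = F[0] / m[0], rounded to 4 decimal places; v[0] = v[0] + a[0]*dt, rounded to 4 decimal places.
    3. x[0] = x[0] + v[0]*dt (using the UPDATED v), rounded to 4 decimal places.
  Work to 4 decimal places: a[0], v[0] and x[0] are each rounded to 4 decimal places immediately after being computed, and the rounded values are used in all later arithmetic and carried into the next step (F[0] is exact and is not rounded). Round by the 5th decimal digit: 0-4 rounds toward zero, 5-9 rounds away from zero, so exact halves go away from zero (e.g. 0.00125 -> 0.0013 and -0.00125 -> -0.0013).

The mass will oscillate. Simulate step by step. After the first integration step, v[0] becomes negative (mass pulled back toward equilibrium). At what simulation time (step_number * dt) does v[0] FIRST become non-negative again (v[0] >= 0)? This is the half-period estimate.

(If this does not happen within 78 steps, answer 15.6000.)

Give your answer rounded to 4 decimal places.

Step 0: x=[7.0000] v=[0.0000]
Step 1: x=[6.8837] v=[-0.5813]
Step 2: x=[6.6556] v=[-1.1407]
Step 3: x=[6.3241] v=[-1.6574]
Step 4: x=[5.9017] v=[-2.1119]
Step 5: x=[5.4043] v=[-2.4872]
Step 6: x=[4.8504] v=[-2.7693]
Step 7: x=[4.2609] v=[-2.9475]
Step 8: x=[3.6579] v=[-3.0152]
Step 9: x=[3.0639] v=[-2.9698]
Step 10: x=[2.5013] v=[-2.8130]
Step 11: x=[1.9912] v=[-2.5507]
Step 12: x=[1.5526] v=[-2.1928]
Step 13: x=[1.2021] v=[-1.7527]
Step 14: x=[0.9527] v=[-1.2468]
Step 15: x=[0.8139] v=[-0.6942]
Step 16: x=[0.7908] v=[-0.1156]
Step 17: x=[0.8843] v=[0.4674]
First v>=0 after going negative at step 17, time=3.4000

Answer: 3.4000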